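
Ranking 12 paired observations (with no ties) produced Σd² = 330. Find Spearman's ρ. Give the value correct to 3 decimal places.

-0.154

ρ = 1 − 6Σd² / [n(n²−1)] = 1 − 6×330 / (12×143)
  = 1 − 1980/1716 = 1 − 1.1538 ≈ -0.154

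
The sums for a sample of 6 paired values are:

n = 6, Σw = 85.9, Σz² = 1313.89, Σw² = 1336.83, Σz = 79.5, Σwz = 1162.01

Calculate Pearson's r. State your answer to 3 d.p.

r = (nΣwz − ΣwΣz) / √[(nΣw² − (Σw)²)(nΣz² − (Σz)²)]
Numerator: 6×1162.01 − 85.9×79.5 = 143.01
Denominator: √[(8020.98 − 7378.81)(7883.34 − 6320.25)] = √[642.17 × 1563.09] = 1001.8830
r = 143.01 / 1001.8830 ≈ 0.143

0.143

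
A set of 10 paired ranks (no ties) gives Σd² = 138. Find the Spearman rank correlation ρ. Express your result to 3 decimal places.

ρ = 1 − 6Σd² / [n(n²−1)] = 1 − 6×138 / (10×99)
  = 1 − 828/990 = 1 − 0.8364 ≈ 0.164

0.164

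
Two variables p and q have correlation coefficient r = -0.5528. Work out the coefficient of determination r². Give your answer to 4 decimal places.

r² = (-0.5528)² = 0.3056

0.3056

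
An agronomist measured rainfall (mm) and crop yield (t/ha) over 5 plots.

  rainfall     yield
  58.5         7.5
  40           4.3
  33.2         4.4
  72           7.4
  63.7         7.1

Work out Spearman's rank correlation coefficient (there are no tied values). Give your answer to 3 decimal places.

Rank rainfall: 3, 2, 1, 5, 4
Rank yield: 5, 1, 2, 4, 3
d = rank(rainfall) − rank(yield): -2, 1, -1, 1, 1; Σd² = 8
ρ = 1 − 6Σd² / [n(n²−1)] = 1 − 6×8 / (5×24) = 1 − 48/120 ≈ 0.600

0.600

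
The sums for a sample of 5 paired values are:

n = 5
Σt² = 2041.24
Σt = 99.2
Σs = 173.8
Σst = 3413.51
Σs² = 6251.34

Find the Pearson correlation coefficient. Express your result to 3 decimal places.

-0.280

r = (nΣst − ΣsΣt) / √[(nΣs² − (Σs)²)(nΣt² − (Σt)²)]
Numerator: 5×3413.51 − 173.8×99.2 = -173.41
Denominator: √[(31256.7 − 30206.44)(10206.2 − 9840.64)] = √[1050.26 × 365.56] = 619.6233
r = -173.41 / 619.6233 ≈ -0.280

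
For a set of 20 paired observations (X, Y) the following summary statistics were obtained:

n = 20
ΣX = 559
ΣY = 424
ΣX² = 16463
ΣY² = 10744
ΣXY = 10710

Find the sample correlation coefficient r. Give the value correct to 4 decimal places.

-0.9401

r = (nΣXY − ΣXΣY) / √[(nΣX² − (ΣX)²)(nΣY² − (ΣY)²)]
Numerator: 20×10710 − 559×424 = -22816
Denominator: √[(329260 − 312481)(214880 − 179776)] = √[16779 × 35104] = 24269.5285
r = -22816 / 24269.5285 ≈ -0.9401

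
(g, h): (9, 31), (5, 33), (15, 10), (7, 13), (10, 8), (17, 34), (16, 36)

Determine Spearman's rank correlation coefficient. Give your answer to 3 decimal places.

Rank g: 3, 1, 5, 2, 4, 7, 6
Rank h: 4, 5, 2, 3, 1, 6, 7
d = rank(g) − rank(h): -1, -4, 3, -1, 3, 1, -1; Σd² = 38
ρ = 1 − 6Σd² / [n(n²−1)] = 1 − 6×38 / (7×48) = 1 − 228/336 ≈ 0.321

0.321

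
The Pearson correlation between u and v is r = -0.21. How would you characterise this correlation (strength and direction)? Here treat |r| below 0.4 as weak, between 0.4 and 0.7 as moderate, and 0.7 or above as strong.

weak negative

r = -0.21 < 0 so the relationship is negative.
|r| = 0.21, which falls in the weak range.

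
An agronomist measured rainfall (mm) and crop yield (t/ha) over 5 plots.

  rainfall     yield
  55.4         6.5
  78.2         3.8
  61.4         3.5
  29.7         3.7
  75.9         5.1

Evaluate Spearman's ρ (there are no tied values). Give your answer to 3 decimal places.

0.100

Rank rainfall: 2, 5, 3, 1, 4
Rank yield: 5, 3, 1, 2, 4
d = rank(rainfall) − rank(yield): -3, 2, 2, -1, 0; Σd² = 18
ρ = 1 − 6Σd² / [n(n²−1)] = 1 − 6×18 / (5×24) = 1 − 108/120 ≈ 0.100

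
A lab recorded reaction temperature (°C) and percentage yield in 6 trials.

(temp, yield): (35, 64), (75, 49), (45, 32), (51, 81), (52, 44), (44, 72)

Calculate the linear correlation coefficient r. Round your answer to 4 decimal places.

n = 6, Σx = 302, Σy = 342, Σx² = 16116, Σy² = 21202, Σxy = 16942
nΣxy − ΣxΣy = 101652 − 103284 = -1632
nΣx² − (Σx)² = 96696 − 91204 = 5492; nΣy² − (Σy)² = 127212 − 116964 = 10248
r = -1632 / √(5492 × 10248) = -1632 / 7502.1341 ≈ -0.2175

-0.2175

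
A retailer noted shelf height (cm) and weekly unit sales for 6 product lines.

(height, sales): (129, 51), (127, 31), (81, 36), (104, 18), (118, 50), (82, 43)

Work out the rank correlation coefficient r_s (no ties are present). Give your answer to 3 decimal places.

0.371

Rank height: 6, 5, 1, 3, 4, 2
Rank sales: 6, 2, 3, 1, 5, 4
d = rank(height) − rank(sales): 0, 3, -2, 2, -1, -2; Σd² = 22
ρ = 1 − 6Σd² / [n(n²−1)] = 1 − 6×22 / (6×35) = 1 − 132/210 ≈ 0.371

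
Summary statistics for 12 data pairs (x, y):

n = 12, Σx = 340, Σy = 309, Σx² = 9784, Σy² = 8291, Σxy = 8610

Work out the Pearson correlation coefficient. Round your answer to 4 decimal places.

r = (nΣxy − ΣxΣy) / √[(nΣx² − (Σx)²)(nΣy² − (Σy)²)]
Numerator: 12×8610 − 340×309 = -1740
Denominator: √[(117408 − 115600)(99492 − 95481)] = √[1808 × 4011] = 2692.9330
r = -1740 / 2692.9330 ≈ -0.6461

-0.6461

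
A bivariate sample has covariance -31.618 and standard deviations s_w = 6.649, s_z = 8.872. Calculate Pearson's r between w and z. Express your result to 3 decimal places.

r = Cov(w,z) / (s_w · s_z) = -31.618 / (6.649 × 8.872)
  = -31.618 / 58.9899 ≈ -0.536

-0.536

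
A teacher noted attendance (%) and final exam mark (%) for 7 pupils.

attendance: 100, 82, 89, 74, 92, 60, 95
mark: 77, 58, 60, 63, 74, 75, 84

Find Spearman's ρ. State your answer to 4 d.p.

Rank attendance: 7, 3, 4, 2, 5, 1, 6
Rank mark: 6, 1, 2, 3, 4, 5, 7
d = rank(attendance) − rank(mark): 1, 2, 2, -1, 1, -4, -1; Σd² = 28
ρ = 1 − 6Σd² / [n(n²−1)] = 1 − 6×28 / (7×48) = 1 − 168/336 ≈ 0.5000

0.5000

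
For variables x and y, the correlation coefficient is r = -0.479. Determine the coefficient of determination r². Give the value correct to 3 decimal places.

r² = (-0.479)² = 0.229

0.229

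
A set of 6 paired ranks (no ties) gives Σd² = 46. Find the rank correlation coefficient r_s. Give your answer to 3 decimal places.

ρ = 1 − 6Σd² / [n(n²−1)] = 1 − 6×46 / (6×35)
  = 1 − 276/210 = 1 − 1.3143 ≈ -0.314

-0.314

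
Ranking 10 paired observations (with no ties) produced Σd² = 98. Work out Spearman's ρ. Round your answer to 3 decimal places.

0.406

ρ = 1 − 6Σd² / [n(n²−1)] = 1 − 6×98 / (10×99)
  = 1 − 588/990 = 1 − 0.5939 ≈ 0.406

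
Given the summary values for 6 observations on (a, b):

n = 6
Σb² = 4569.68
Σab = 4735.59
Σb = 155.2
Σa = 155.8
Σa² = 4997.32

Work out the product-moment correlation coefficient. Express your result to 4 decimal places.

0.9707

r = (nΣab − ΣaΣb) / √[(nΣa² − (Σa)²)(nΣb² − (Σb)²)]
Numerator: 6×4735.59 − 155.8×155.2 = 4233.38
Denominator: √[(29983.92 − 24273.64)(27418.08 − 24087.04)] = √[5710.28 × 3331.04] = 4361.3268
r = 4233.38 / 4361.3268 ≈ 0.9707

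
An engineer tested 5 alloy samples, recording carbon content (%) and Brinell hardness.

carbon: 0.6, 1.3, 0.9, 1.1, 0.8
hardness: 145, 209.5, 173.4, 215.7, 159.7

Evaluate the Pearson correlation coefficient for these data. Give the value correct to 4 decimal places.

0.9379

n = 5, Σx = 4.7, Σy = 903.3, Σx² = 4.71, Σy² = 167013.39, Σxy = 880.44
nΣxy − ΣxΣy = 4402.2 − 4245.51 = 156.69
nΣx² − (Σx)² = 23.55 − 22.09 = 1.46; nΣy² − (Σy)² = 835066.95 − 815950.89 = 19116.06
r = 156.69 / √(1.46 × 19116.06) = 156.69 / 167.0612 ≈ 0.9379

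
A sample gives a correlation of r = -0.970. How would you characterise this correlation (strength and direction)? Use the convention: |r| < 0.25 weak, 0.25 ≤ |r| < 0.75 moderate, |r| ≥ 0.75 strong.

strong negative

r = -0.970 < 0 so the relationship is negative.
|r| = 0.970, which falls in the strong range.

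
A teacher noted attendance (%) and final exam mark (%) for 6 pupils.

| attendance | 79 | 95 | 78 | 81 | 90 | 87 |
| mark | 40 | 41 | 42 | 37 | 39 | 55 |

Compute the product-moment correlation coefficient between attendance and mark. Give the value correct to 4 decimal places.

0.1511

n = 6, Σx = 510, Σy = 254, Σx² = 43580, Σy² = 10960, Σxy = 21623
nΣxy − ΣxΣy = 129738 − 129540 = 198
nΣx² − (Σx)² = 261480 − 260100 = 1380; nΣy² − (Σy)² = 65760 − 64516 = 1244
r = 198 / √(1380 × 1244) = 198 / 1310.2366 ≈ 0.1511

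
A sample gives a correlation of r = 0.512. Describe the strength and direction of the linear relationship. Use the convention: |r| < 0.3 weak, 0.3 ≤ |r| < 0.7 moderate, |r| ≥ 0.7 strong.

moderate positive

r = 0.512 > 0 so the relationship is positive.
|r| = 0.512, which falls in the moderate range.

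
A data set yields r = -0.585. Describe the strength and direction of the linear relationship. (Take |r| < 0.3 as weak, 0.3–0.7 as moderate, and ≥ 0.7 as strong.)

moderate negative

r = -0.585 < 0 so the relationship is negative.
|r| = 0.585, which falls in the moderate range.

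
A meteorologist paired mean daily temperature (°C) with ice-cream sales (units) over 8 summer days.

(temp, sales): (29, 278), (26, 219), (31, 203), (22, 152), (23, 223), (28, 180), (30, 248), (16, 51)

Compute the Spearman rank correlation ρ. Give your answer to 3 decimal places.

Rank temp: 6, 4, 8, 2, 3, 5, 7, 1
Rank sales: 8, 5, 4, 2, 6, 3, 7, 1
d = rank(temp) − rank(sales): -2, -1, 4, 0, -3, 2, 0, 0; Σd² = 34
ρ = 1 − 6Σd² / [n(n²−1)] = 1 − 6×34 / (8×63) = 1 − 204/504 ≈ 0.595

0.595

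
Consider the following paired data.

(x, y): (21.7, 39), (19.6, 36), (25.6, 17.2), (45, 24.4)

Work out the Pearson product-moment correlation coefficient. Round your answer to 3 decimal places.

n = 4, Σx = 111.9, Σy = 116.6, Σx² = 3535.41, Σy² = 3708.2, Σxy = 3090.22
nΣxy − ΣxΣy = 12360.88 − 13047.54 = -686.66
nΣx² − (Σx)² = 14141.64 − 12521.61 = 1620.03; nΣy² − (Σy)² = 14832.8 − 13595.56 = 1237.24
r = -686.66 / √(1620.03 × 1237.24) = -686.66 / 1415.7563 ≈ -0.485

-0.485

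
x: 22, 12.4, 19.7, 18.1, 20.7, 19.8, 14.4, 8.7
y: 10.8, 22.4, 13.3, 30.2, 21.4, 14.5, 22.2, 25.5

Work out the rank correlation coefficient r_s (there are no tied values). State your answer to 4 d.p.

-0.7619

Rank x: 8, 2, 5, 4, 7, 6, 3, 1
Rank y: 1, 6, 2, 8, 4, 3, 5, 7
d = rank(x) − rank(y): 7, -4, 3, -4, 3, 3, -2, -6; Σd² = 148
ρ = 1 − 6Σd² / [n(n²−1)] = 1 − 6×148 / (8×63) = 1 − 888/504 ≈ -0.7619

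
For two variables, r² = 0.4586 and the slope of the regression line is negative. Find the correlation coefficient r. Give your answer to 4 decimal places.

-0.6772

|r| = √0.4586 = 0.6772
The association is negative, so r = −0.6772.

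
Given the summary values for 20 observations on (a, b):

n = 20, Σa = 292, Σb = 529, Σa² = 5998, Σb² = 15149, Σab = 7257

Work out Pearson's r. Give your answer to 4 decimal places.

-0.3292

r = (nΣab − ΣaΣb) / √[(nΣa² − (Σa)²)(nΣb² − (Σb)²)]
Numerator: 20×7257 − 292×529 = -9328
Denominator: √[(119960 − 85264)(302980 − 279841)] = √[34696 × 23139] = 28334.2680
r = -9328 / 28334.2680 ≈ -0.3292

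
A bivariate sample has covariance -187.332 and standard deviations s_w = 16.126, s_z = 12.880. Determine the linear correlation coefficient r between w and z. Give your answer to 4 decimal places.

r = Cov(w,z) / (s_w · s_z) = -187.332 / (16.126 × 12.880)
  = -187.332 / 207.7029 ≈ -0.9019

-0.9019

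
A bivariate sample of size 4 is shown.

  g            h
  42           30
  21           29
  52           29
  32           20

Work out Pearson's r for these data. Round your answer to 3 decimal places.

n = 4, Σg = 147, Σh = 108, Σg² = 5933, Σh² = 2982, Σgh = 4017
nΣgh − ΣgΣh = 16068 − 15876 = 192
nΣg² − (Σg)² = 23732 − 21609 = 2123; nΣh² − (Σh)² = 11928 − 11664 = 264
r = 192 / √(2123 × 264) = 192 / 748.6468 ≈ 0.256

0.256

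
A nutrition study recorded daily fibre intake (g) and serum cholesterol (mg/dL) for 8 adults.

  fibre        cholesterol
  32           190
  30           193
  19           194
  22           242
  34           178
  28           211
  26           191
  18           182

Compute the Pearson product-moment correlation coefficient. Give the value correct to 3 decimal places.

n = 8, Σx = 209, Σy = 1581, Σx² = 5709, Σy² = 315359, Σxy = 41082
nΣxy − ΣxΣy = 328656 − 330429 = -1773
nΣx² − (Σx)² = 45672 − 43681 = 1991; nΣy² − (Σy)² = 2522872 − 2499561 = 23311
r = -1773 / √(1991 × 23311) = -1773 / 6812.6501 ≈ -0.260

-0.260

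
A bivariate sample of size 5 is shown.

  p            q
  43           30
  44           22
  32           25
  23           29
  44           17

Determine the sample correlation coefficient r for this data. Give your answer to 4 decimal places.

n = 5, Σp = 186, Σq = 123, Σp² = 7274, Σq² = 3139, Σpq = 4473
nΣpq − ΣpΣq = 22365 − 22878 = -513
nΣp² − (Σp)² = 36370 − 34596 = 1774; nΣq² − (Σq)² = 15695 − 15129 = 566
r = -513 / √(1774 × 566) = -513 / 1002.0399 ≈ -0.5120

-0.5120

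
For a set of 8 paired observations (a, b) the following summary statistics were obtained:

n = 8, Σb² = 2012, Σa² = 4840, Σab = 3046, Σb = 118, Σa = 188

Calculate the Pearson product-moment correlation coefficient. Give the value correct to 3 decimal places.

r = (nΣab − ΣaΣb) / √[(nΣa² − (Σa)²)(nΣb² − (Σb)²)]
Numerator: 8×3046 − 188×118 = 2184
Denominator: √[(38720 − 35344)(16096 − 13924)] = √[3376 × 2172] = 2707.8907
r = 2184 / 2707.8907 ≈ 0.807

0.807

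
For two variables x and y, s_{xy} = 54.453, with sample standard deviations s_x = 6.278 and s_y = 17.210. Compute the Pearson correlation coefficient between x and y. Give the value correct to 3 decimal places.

0.504

r = Cov(x,y) / (s_x · s_y) = 54.453 / (6.278 × 17.210)
  = 54.453 / 108.0444 ≈ 0.504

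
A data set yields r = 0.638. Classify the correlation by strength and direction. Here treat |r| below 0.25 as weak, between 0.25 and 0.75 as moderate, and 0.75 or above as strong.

r = 0.638 > 0 so the relationship is positive.
|r| = 0.638, which falls in the moderate range.

moderate positive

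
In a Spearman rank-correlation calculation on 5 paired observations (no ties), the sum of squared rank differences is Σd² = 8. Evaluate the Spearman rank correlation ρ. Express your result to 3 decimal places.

0.600

ρ = 1 − 6Σd² / [n(n²−1)] = 1 − 6×8 / (5×24)
  = 1 − 48/120 = 1 − 0.4000 ≈ 0.600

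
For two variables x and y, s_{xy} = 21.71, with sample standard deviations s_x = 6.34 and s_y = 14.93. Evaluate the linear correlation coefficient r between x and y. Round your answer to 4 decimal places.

0.2294

r = Cov(x,y) / (s_x · s_y) = 21.71 / (6.34 × 14.93)
  = 21.71 / 94.6562 ≈ 0.2294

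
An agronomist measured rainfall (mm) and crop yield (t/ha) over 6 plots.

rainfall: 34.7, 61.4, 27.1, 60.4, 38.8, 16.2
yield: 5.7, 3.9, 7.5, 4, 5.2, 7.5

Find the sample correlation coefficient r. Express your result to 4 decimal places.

n = 6, Σx = 238.6, Σy = 33.8, Σx² = 11124.5, Σy² = 203.24, Σxy = 1205.36
nΣxy − ΣxΣy = 7232.16 − 8064.68 = -832.52
nΣx² − (Σx)² = 66747 − 56929.96 = 9817.04; nΣy² − (Σy)² = 1219.44 − 1142.44 = 77
r = -832.52 / √(9817.04 × 77) = -832.52 / 869.4320 ≈ -0.9575

-0.9575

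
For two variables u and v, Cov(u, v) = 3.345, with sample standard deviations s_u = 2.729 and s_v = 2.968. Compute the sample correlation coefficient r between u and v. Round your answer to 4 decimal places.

r = Cov(u,v) / (s_u · s_v) = 3.345 / (2.729 × 2.968)
  = 3.345 / 8.0997 ≈ 0.4130

0.4130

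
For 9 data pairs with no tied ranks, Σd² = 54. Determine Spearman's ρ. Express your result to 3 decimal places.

ρ = 1 − 6Σd² / [n(n²−1)] = 1 − 6×54 / (9×80)
  = 1 − 324/720 = 1 − 0.4500 ≈ 0.550

0.550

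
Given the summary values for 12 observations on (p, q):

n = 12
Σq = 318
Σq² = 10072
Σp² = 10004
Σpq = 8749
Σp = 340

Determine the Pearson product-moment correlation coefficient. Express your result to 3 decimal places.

-0.334

r = (nΣpq − ΣpΣq) / √[(nΣp² − (Σp)²)(nΣq² − (Σq)²)]
Numerator: 12×8749 − 340×318 = -3132
Denominator: √[(120048 − 115600)(120864 − 101124)] = √[4448 × 19740] = 9370.3532
r = -3132 / 9370.3532 ≈ -0.334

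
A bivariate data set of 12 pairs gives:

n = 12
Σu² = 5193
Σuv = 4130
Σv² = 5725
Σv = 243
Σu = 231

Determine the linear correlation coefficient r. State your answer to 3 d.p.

-0.707

r = (nΣuv − ΣuΣv) / √[(nΣu² − (Σu)²)(nΣv² − (Σv)²)]
Numerator: 12×4130 − 231×243 = -6573
Denominator: √[(62316 − 53361)(68700 − 59049)] = √[8955 × 9651] = 9296.4889
r = -6573 / 9296.4889 ≈ -0.707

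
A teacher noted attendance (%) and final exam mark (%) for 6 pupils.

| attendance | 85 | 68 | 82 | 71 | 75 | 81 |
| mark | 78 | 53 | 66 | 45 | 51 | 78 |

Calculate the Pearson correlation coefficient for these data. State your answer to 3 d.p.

n = 6, Σx = 462, Σy = 371, Σx² = 35800, Σy² = 23959, Σxy = 28984
nΣxy − ΣxΣy = 173904 − 171402 = 2502
nΣx² − (Σx)² = 214800 − 213444 = 1356; nΣy² − (Σy)² = 143754 − 137641 = 6113
r = 2502 / √(1356 × 6113) = 2502 / 2879.1019 ≈ 0.869

0.869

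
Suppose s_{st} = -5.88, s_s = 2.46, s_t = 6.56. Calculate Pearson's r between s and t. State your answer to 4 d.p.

-0.3644

r = Cov(s,t) / (s_s · s_t) = -5.88 / (2.46 × 6.56)
  = -5.88 / 16.1376 ≈ -0.3644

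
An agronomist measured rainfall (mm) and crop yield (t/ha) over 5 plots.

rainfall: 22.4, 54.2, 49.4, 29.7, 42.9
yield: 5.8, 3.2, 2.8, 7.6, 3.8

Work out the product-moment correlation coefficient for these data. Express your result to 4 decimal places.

n = 5, Σx = 198.6, Σy = 23.2, Σx² = 8602.26, Σy² = 123.92, Σxy = 830.42
nΣxy − ΣxΣy = 4152.1 − 4607.52 = -455.42
nΣx² − (Σx)² = 43011.3 − 39441.96 = 3569.34; nΣy² − (Σy)² = 619.6 − 538.24 = 81.36
r = -455.42 / √(3569.34 × 81.36) = -455.42 / 538.8891 ≈ -0.8451

-0.8451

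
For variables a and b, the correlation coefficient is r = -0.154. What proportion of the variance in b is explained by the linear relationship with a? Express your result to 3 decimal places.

r² = (-0.154)² = 0.024

0.024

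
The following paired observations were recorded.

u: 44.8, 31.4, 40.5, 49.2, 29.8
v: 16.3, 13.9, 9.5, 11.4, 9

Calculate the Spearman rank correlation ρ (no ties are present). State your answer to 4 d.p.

0.5000

Rank u: 4, 2, 3, 5, 1
Rank v: 5, 4, 2, 3, 1
d = rank(u) − rank(v): -1, -2, 1, 2, 0; Σd² = 10
ρ = 1 − 6Σd² / [n(n²−1)] = 1 − 6×10 / (5×24) = 1 − 60/120 ≈ 0.5000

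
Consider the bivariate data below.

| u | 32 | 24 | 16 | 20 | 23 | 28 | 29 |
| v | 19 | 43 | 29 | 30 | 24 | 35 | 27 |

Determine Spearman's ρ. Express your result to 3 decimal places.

Rank u: 7, 4, 1, 2, 3, 5, 6
Rank v: 1, 7, 4, 5, 2, 6, 3
d = rank(u) − rank(v): 6, -3, -3, -3, 1, -1, 3; Σd² = 74
ρ = 1 − 6Σd² / [n(n²−1)] = 1 − 6×74 / (7×48) = 1 − 444/336 ≈ -0.321

-0.321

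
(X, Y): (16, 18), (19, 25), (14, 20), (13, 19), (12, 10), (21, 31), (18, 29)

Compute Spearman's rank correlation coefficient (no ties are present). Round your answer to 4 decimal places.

Rank X: 4, 6, 3, 2, 1, 7, 5
Rank Y: 2, 5, 4, 3, 1, 7, 6
d = rank(X) − rank(Y): 2, 1, -1, -1, 0, 0, -1; Σd² = 8
ρ = 1 − 6Σd² / [n(n²−1)] = 1 − 6×8 / (7×48) = 1 − 48/336 ≈ 0.8571

0.8571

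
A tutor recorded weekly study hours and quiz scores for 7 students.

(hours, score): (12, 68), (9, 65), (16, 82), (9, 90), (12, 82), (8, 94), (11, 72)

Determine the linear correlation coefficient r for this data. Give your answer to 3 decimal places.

n = 7, Σx = 77, Σy = 553, Σx² = 891, Σy² = 44417, Σxy = 6051
nΣxy − ΣxΣy = 42357 − 42581 = -224
nΣx² − (Σx)² = 6237 − 5929 = 308; nΣy² − (Σy)² = 310919 − 305809 = 5110
r = -224 / √(308 × 5110) = -224 / 1254.5437 ≈ -0.179

-0.179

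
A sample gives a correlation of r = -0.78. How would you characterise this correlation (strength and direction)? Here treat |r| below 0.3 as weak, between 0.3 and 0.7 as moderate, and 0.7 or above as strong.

strong negative

r = -0.78 < 0 so the relationship is negative.
|r| = 0.78, which falls in the strong range.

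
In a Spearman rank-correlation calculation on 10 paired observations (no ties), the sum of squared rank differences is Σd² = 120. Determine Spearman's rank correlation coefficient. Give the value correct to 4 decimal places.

ρ = 1 − 6Σd² / [n(n²−1)] = 1 − 6×120 / (10×99)
  = 1 − 720/990 = 1 − 0.72727 ≈ 0.2727

0.2727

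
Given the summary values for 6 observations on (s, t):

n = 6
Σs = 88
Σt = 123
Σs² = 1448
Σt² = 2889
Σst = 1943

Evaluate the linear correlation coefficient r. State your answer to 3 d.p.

0.578

r = (nΣst − ΣsΣt) / √[(nΣs² − (Σs)²)(nΣt² − (Σt)²)]
Numerator: 6×1943 − 88×123 = 834
Denominator: √[(8688 − 7744)(17334 − 15129)] = √[944 × 2205] = 1442.7474
r = 834 / 1442.7474 ≈ 0.578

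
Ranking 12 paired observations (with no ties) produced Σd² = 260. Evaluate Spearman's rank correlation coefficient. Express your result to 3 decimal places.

0.091

ρ = 1 − 6Σd² / [n(n²−1)] = 1 − 6×260 / (12×143)
  = 1 − 1560/1716 = 1 − 0.9091 ≈ 0.091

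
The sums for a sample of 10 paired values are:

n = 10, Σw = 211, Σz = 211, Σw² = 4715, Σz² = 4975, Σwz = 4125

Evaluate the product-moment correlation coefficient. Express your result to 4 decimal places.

-0.8822

r = (nΣwz − ΣwΣz) / √[(nΣw² − (Σw)²)(nΣz² − (Σz)²)]
Numerator: 10×4125 − 211×211 = -3271
Denominator: √[(47150 − 44521)(49750 − 44521)] = √[2629 × 5229] = 3707.7002
r = -3271 / 3707.7002 ≈ -0.8822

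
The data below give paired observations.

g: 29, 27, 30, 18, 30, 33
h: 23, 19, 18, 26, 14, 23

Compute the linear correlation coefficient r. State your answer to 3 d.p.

-0.503

n = 6, Σg = 167, Σh = 123, Σg² = 4783, Σh² = 2615, Σgh = 3367
nΣgh − ΣgΣh = 20202 − 20541 = -339
nΣg² − (Σg)² = 28698 − 27889 = 809; nΣh² − (Σh)² = 15690 − 15129 = 561
r = -339 / √(809 × 561) = -339 / 673.6832 ≈ -0.503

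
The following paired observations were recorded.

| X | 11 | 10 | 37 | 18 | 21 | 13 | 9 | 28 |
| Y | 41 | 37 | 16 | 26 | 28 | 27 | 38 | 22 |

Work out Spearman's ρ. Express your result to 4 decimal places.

-0.8571

Rank X: 3, 2, 8, 5, 6, 4, 1, 7
Rank Y: 8, 6, 1, 3, 5, 4, 7, 2
d = rank(X) − rank(Y): -5, -4, 7, 2, 1, 0, -6, 5; Σd² = 156
ρ = 1 − 6Σd² / [n(n²−1)] = 1 − 6×156 / (8×63) = 1 − 936/504 ≈ -0.8571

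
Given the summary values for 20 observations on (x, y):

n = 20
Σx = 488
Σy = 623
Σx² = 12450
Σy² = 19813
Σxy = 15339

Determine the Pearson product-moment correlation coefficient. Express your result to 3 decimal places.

0.293

r = (nΣxy − ΣxΣy) / √[(nΣx² − (Σx)²)(nΣy² − (Σy)²)]
Numerator: 20×15339 − 488×623 = 2756
Denominator: √[(249000 − 238144)(396260 − 388129)] = √[10856 × 8131] = 9395.2188
r = 2756 / 9395.2188 ≈ 0.293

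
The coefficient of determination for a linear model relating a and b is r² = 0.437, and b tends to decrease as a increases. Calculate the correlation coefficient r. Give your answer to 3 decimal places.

-0.661

|r| = √0.437 = 0.661
The association is negative, so r = −0.661.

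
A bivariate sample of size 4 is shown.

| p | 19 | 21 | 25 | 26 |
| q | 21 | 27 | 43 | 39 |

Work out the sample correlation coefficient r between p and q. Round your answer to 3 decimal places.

0.960

n = 4, Σp = 91, Σq = 130, Σp² = 2103, Σq² = 4540, Σpq = 3055
nΣpq − ΣpΣq = 12220 − 11830 = 390
nΣp² − (Σp)² = 8412 − 8281 = 131; nΣq² − (Σq)² = 18160 − 16900 = 1260
r = 390 / √(131 × 1260) = 390 / 406.2758 ≈ 0.960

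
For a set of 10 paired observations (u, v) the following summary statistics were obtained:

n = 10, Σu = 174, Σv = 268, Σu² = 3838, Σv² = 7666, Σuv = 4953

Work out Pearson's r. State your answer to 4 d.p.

r = (nΣuv − ΣuΣv) / √[(nΣu² − (Σu)²)(nΣv² − (Σv)²)]
Numerator: 10×4953 − 174×268 = 2898
Denominator: √[(38380 − 30276)(76660 − 71824)] = √[8104 × 4836] = 6260.2671
r = 2898 / 6260.2671 ≈ 0.4629

0.4629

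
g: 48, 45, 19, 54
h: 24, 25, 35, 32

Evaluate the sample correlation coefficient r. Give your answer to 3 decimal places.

n = 4, Σg = 166, Σh = 116, Σg² = 7606, Σh² = 3450, Σgh = 4670
nΣgh − ΣgΣh = 18680 − 19256 = -576
nΣg² − (Σg)² = 30424 − 27556 = 2868; nΣh² − (Σh)² = 13800 − 13456 = 344
r = -576 / √(2868 × 344) = -576 / 993.2734 ≈ -0.580

-0.580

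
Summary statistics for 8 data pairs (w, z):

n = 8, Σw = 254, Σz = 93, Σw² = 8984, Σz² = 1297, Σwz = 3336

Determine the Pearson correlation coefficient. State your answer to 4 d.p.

0.8602

r = (nΣwz − ΣwΣz) / √[(nΣw² − (Σw)²)(nΣz² − (Σz)²)]
Numerator: 8×3336 − 254×93 = 3066
Denominator: √[(71872 − 64516)(10376 − 8649)] = √[7356 × 1727] = 3564.2407
r = 3066 / 3564.2407 ≈ 0.8602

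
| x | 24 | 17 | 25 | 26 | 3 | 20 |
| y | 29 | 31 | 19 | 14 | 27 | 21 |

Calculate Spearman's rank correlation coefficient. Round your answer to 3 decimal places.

-0.714

Rank x: 4, 2, 5, 6, 1, 3
Rank y: 5, 6, 2, 1, 4, 3
d = rank(x) − rank(y): -1, -4, 3, 5, -3, 0; Σd² = 60
ρ = 1 − 6Σd² / [n(n²−1)] = 1 − 6×60 / (6×35) = 1 − 360/210 ≈ -0.714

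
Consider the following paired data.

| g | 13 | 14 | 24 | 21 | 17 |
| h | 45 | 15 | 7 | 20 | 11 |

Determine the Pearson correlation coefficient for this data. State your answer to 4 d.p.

-0.6242

n = 5, Σg = 89, Σh = 98, Σg² = 1671, Σh² = 2820, Σgh = 1570
nΣgh − ΣgΣh = 7850 − 8722 = -872
nΣg² − (Σg)² = 8355 − 7921 = 434; nΣh² − (Σh)² = 14100 − 9604 = 4496
r = -872 / √(434 × 4496) = -872 / 1396.8765 ≈ -0.6242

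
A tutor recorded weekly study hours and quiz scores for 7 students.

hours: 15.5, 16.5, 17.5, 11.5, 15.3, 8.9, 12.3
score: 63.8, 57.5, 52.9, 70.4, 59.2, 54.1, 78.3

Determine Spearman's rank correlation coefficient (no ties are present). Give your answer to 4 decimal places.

-0.3929

Rank hours: 5, 6, 7, 2, 4, 1, 3
Rank score: 5, 3, 1, 6, 4, 2, 7
d = rank(hours) − rank(score): 0, 3, 6, -4, 0, -1, -4; Σd² = 78
ρ = 1 − 6Σd² / [n(n²−1)] = 1 − 6×78 / (7×48) = 1 − 468/336 ≈ -0.3929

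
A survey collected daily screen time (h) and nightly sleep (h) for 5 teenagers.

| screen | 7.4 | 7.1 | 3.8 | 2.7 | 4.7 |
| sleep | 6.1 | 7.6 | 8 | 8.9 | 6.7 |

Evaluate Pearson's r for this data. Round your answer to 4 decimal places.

n = 5, Σx = 25.7, Σy = 37.3, Σx² = 148.99, Σy² = 283.07, Σxy = 185.02
nΣxy − ΣxΣy = 925.1 − 958.61 = -33.51
nΣx² − (Σx)² = 744.95 − 660.49 = 84.46; nΣy² − (Σy)² = 1415.35 − 1391.29 = 24.06
r = -33.51 / √(84.46 × 24.06) = -33.51 / 45.0789 ≈ -0.7434

-0.7434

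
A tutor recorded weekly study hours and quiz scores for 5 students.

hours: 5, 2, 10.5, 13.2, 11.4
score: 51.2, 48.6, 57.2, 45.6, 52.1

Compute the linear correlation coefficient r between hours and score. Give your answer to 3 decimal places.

0.062

n = 5, Σx = 42.1, Σy = 254.7, Σx² = 443.45, Σy² = 13049.01, Σxy = 2149.66
nΣxy − ΣxΣy = 10748.3 − 10722.87 = 25.43
nΣx² − (Σx)² = 2217.25 − 1772.41 = 444.84; nΣy² − (Σy)² = 65245.05 − 64872.09 = 372.96
r = 25.43 / √(444.84 × 372.96) = 25.43 / 407.3175 ≈ 0.062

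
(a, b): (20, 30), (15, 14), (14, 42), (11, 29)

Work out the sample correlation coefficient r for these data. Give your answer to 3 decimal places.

-0.062

n = 4, Σa = 60, Σb = 115, Σa² = 942, Σb² = 3701, Σab = 1717
nΣab − ΣaΣb = 6868 − 6900 = -32
nΣa² − (Σa)² = 3768 − 3600 = 168; nΣb² − (Σb)² = 14804 − 13225 = 1579
r = -32 / √(168 × 1579) = -32 / 515.0456 ≈ -0.062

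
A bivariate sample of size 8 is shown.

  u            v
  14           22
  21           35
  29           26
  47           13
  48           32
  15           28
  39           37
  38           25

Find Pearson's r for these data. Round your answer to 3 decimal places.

n = 8, Σu = 251, Σv = 218, Σu² = 9181, Σv² = 6356, Σuv = 6757
nΣuv − ΣuΣv = 54056 − 54718 = -662
nΣu² − (Σu)² = 73448 − 63001 = 10447; nΣv² − (Σv)² = 50848 − 47524 = 3324
r = -662 / √(10447 × 3324) = -662 / 5892.8625 ≈ -0.112

-0.112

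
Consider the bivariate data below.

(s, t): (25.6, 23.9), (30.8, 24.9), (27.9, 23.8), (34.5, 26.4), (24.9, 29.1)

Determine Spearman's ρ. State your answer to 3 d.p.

-0.100

Rank s: 2, 4, 3, 5, 1
Rank t: 2, 3, 1, 4, 5
d = rank(s) − rank(t): 0, 1, 2, 1, -4; Σd² = 22
ρ = 1 − 6Σd² / [n(n²−1)] = 1 − 6×22 / (5×24) = 1 − 132/120 ≈ -0.100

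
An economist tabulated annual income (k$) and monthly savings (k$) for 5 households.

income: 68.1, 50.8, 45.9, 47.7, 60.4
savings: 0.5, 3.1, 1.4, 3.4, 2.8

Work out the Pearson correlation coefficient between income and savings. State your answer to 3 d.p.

-0.520

n = 5, Σx = 272.9, Σy = 11.2, Σx² = 15248.51, Σy² = 31.22, Σxy = 587.09
nΣxy − ΣxΣy = 2935.45 − 3056.48 = -121.03
nΣx² − (Σx)² = 76242.55 − 74474.41 = 1768.14; nΣy² − (Σy)² = 156.1 − 125.44 = 30.66
r = -121.03 / √(1768.14 × 30.66) = -121.03 / 232.8329 ≈ -0.520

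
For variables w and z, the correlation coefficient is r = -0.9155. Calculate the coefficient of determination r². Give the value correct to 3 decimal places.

0.838

r² = (-0.9155)² = 0.838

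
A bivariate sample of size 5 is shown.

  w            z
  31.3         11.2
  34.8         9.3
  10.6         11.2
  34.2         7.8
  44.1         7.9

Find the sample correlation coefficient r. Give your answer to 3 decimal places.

-0.738

n = 5, Σw = 155, Σz = 47.4, Σw² = 5417.54, Σz² = 460.62, Σwz = 1408.07
nΣwz − ΣwΣz = 7040.35 − 7347 = -306.65
nΣw² − (Σw)² = 27087.7 − 24025 = 3062.7; nΣz² − (Σz)² = 2303.1 − 2246.76 = 56.34
r = -306.65 / √(3062.7 × 56.34) = -306.65 / 415.3944 ≈ -0.738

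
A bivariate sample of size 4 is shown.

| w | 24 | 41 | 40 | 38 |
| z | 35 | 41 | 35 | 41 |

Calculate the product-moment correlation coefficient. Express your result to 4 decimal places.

n = 4, Σw = 143, Σz = 152, Σw² = 5301, Σz² = 5812, Σwz = 5479
nΣwz − ΣwΣz = 21916 − 21736 = 180
nΣw² − (Σw)² = 21204 − 20449 = 755; nΣz² − (Σz)² = 23248 − 23104 = 144
r = 180 / √(755 × 144) = 180 / 329.7272 ≈ 0.5459

0.5459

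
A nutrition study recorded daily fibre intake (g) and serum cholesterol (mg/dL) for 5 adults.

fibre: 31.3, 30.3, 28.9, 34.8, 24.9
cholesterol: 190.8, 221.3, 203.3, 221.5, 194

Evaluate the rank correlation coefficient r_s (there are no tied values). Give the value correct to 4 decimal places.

Rank fibre: 4, 3, 2, 5, 1
Rank cholesterol: 1, 4, 3, 5, 2
d = rank(fibre) − rank(cholesterol): 3, -1, -1, 0, -1; Σd² = 12
ρ = 1 − 6Σd² / [n(n²−1)] = 1 − 6×12 / (5×24) = 1 − 72/120 ≈ 0.4000

0.4000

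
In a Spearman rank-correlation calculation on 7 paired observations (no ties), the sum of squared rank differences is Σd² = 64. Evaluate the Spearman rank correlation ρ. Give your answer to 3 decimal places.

-0.143

ρ = 1 − 6Σd² / [n(n²−1)] = 1 − 6×64 / (7×48)
  = 1 − 384/336 = 1 − 1.1429 ≈ -0.143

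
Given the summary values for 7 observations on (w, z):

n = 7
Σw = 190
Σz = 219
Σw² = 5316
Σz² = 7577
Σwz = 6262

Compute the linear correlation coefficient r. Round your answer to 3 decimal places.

r = (nΣwz − ΣwΣz) / √[(nΣw² − (Σw)²)(nΣz² − (Σz)²)]
Numerator: 7×6262 − 190×219 = 2224
Denominator: √[(37212 − 36100)(53039 − 47961)] = √[1112 × 5078] = 2376.2862
r = 2224 / 2376.2862 ≈ 0.936

0.936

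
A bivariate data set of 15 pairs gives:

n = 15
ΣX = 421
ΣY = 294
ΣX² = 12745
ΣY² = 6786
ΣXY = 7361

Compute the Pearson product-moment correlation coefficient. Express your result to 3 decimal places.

r = (nΣXY − ΣXΣY) / √[(nΣX² − (ΣX)²)(nΣY² − (ΣY)²)]
Numerator: 15×7361 − 421×294 = -13359
Denominator: √[(191175 − 177241)(101790 − 86436)] = √[13934 × 15354] = 14626.7780
r = -13359 / 14626.7780 ≈ -0.913

-0.913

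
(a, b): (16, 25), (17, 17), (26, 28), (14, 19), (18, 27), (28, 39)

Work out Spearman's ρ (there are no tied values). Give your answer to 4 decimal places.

0.8286

Rank a: 2, 3, 5, 1, 4, 6
Rank b: 3, 1, 5, 2, 4, 6
d = rank(a) − rank(b): -1, 2, 0, -1, 0, 0; Σd² = 6
ρ = 1 − 6Σd² / [n(n²−1)] = 1 − 6×6 / (6×35) = 1 − 36/210 ≈ 0.8286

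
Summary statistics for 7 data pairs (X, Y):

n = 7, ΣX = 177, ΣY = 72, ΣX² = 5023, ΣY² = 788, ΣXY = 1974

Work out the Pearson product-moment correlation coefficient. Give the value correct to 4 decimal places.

0.9522

r = (nΣXY − ΣXΣY) / √[(nΣX² − (ΣX)²)(nΣY² − (ΣY)²)]
Numerator: 7×1974 − 177×72 = 1074
Denominator: √[(35161 − 31329)(5516 − 5184)] = √[3832 × 332] = 1127.9291
r = 1074 / 1127.9291 ≈ 0.9522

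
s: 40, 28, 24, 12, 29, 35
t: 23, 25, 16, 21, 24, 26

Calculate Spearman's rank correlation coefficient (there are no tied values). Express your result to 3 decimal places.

Rank s: 6, 3, 2, 1, 4, 5
Rank t: 3, 5, 1, 2, 4, 6
d = rank(s) − rank(t): 3, -2, 1, -1, 0, -1; Σd² = 16
ρ = 1 − 6Σd² / [n(n²−1)] = 1 − 6×16 / (6×35) = 1 − 96/210 ≈ 0.543

0.543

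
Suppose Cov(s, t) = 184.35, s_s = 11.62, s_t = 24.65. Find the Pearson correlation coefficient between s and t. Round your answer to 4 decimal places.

r = Cov(s,t) / (s_s · s_t) = 184.35 / (11.62 × 24.65)
  = 184.35 / 286.4330 ≈ 0.6436

0.6436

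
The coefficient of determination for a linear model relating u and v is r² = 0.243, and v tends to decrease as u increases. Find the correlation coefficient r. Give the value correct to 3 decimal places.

|r| = √0.243 = 0.493
The association is negative, so r = −0.493.

-0.493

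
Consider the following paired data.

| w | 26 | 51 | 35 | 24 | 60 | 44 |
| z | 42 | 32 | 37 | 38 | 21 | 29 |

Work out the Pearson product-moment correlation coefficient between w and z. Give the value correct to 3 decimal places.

n = 6, Σw = 240, Σz = 199, Σw² = 10614, Σz² = 6883, Σwz = 7467
nΣwz − ΣwΣz = 44802 − 47760 = -2958
nΣw² − (Σw)² = 63684 − 57600 = 6084; nΣz² − (Σz)² = 41298 − 39601 = 1697
r = -2958 / √(6084 × 1697) = -2958 / 3213.1835 ≈ -0.921

-0.921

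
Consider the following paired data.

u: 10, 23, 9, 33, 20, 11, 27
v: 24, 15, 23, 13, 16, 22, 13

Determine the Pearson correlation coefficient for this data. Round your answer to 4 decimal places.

n = 7, Σu = 133, Σv = 126, Σu² = 3049, Σv² = 2408, Σuv = 2134
nΣuv − ΣuΣv = 14938 − 16758 = -1820
nΣu² − (Σu)² = 21343 − 17689 = 3654; nΣv² − (Σv)² = 16856 − 15876 = 980
r = -1820 / √(3654 × 980) = -1820 / 1892.3319 ≈ -0.9618

-0.9618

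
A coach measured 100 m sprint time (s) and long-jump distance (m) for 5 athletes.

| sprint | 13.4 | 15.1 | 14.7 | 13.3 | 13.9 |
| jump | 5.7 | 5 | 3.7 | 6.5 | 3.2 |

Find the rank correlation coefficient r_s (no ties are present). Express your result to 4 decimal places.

Rank sprint: 2, 5, 4, 1, 3
Rank jump: 4, 3, 2, 5, 1
d = rank(sprint) − rank(jump): -2, 2, 2, -4, 2; Σd² = 32
ρ = 1 − 6Σd² / [n(n²−1)] = 1 − 6×32 / (5×24) = 1 − 192/120 ≈ -0.6000

-0.6000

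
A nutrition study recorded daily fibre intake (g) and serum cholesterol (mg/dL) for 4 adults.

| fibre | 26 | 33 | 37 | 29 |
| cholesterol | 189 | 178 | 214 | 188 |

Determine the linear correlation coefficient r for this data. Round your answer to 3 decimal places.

0.576

n = 4, Σx = 125, Σy = 769, Σx² = 3975, Σy² = 148545, Σxy = 24158
nΣxy − ΣxΣy = 96632 − 96125 = 507
nΣx² − (Σx)² = 15900 − 15625 = 275; nΣy² − (Σy)² = 594180 − 591361 = 2819
r = 507 / √(275 × 2819) = 507 / 880.4686 ≈ 0.576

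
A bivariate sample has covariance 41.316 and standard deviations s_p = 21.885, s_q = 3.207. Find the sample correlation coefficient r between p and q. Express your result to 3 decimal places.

0.589

r = Cov(p,q) / (s_p · s_q) = 41.316 / (21.885 × 3.207)
  = 41.316 / 70.1852 ≈ 0.589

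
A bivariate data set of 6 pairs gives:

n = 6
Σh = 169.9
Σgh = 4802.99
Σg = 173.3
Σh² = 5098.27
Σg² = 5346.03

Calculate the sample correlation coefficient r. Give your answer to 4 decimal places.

r = (nΣgh − ΣgΣh) / √[(nΣg² − (Σg)²)(nΣh² − (Σh)²)]
Numerator: 6×4802.99 − 173.3×169.9 = -625.73
Denominator: √[(32076.18 − 30032.89)(30589.62 − 28866.01)] = √[2043.29 × 1723.61] = 1876.6553
r = -625.73 / 1876.6553 ≈ -0.3334

-0.3334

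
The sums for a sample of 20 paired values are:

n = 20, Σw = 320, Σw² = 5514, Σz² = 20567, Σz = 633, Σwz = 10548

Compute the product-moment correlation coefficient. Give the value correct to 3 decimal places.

r = (nΣwz − ΣwΣz) / √[(nΣw² − (Σw)²)(nΣz² − (Σz)²)]
Numerator: 20×10548 − 320×633 = 8400
Denominator: √[(110280 − 102400)(411340 − 400689)] = √[7880 × 10651] = 9161.3252
r = 8400 / 9161.3252 ≈ 0.917

0.917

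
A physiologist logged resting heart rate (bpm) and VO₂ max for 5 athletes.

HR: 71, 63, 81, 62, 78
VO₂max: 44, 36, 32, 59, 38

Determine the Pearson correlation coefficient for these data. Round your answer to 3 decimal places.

n = 5, Σx = 355, Σy = 209, Σx² = 25499, Σy² = 9181, Σxy = 14606
nΣxy − ΣxΣy = 73030 − 74195 = -1165
nΣx² − (Σx)² = 127495 − 126025 = 1470; nΣy² − (Σy)² = 45905 − 43681 = 2224
r = -1165 / √(1470 × 2224) = -1165 / 1808.1150 ≈ -0.644

-0.644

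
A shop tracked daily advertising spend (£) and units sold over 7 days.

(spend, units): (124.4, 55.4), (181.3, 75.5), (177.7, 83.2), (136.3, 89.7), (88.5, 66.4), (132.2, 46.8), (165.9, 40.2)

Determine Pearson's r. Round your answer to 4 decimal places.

n = 7, Σx = 1006.3, Σy = 457.2, Σx² = 151331.93, Σy² = 31952.98, Σxy = 66323.2
nΣxy − ΣxΣy = 464262.4 − 460080.36 = 4182.04
nΣx² − (Σx)² = 1059323.51 − 1012639.69 = 46683.82; nΣy² − (Σy)² = 223670.86 − 209031.84 = 14639.02
r = 4182.04 / √(46683.82 × 14639.02) = 4182.04 / 26142.0232 ≈ 0.1600

0.1600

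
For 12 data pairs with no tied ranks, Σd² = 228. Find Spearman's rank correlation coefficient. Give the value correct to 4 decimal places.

ρ = 1 − 6Σd² / [n(n²−1)] = 1 − 6×228 / (12×143)
  = 1 − 1368/1716 = 1 − 0.79720 ≈ 0.2028

0.2028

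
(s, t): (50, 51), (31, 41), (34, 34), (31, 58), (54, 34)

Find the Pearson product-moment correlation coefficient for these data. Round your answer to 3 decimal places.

n = 5, Σs = 200, Σt = 218, Σs² = 8494, Σt² = 9958, Σst = 8611
nΣst − ΣsΣt = 43055 − 43600 = -545
nΣs² − (Σs)² = 42470 − 40000 = 2470; nΣt² − (Σt)² = 49790 − 47524 = 2266
r = -545 / √(2470 × 2266) = -545 / 2365.8022 ≈ -0.230

-0.230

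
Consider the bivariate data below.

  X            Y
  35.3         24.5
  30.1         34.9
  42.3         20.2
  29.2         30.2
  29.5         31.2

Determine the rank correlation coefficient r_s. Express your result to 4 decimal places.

-0.6000

Rank X: 4, 3, 5, 1, 2
Rank Y: 2, 5, 1, 3, 4
d = rank(X) − rank(Y): 2, -2, 4, -2, -2; Σd² = 32
ρ = 1 − 6Σd² / [n(n²−1)] = 1 − 6×32 / (5×24) = 1 − 192/120 ≈ -0.6000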